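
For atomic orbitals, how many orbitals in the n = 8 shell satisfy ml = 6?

Contributions: l=6 → 1; l=7 → 1.
Total orbitals: 1 + 1 = 2.

2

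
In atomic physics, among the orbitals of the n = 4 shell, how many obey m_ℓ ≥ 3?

With n = 4 the allowed ℓ are 0, 1, …, 3.
Per ℓ-value: ℓ=3 → 1.
Total orbitals: 1.

1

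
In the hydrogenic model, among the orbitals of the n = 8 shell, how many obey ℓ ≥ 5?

Contributions: ℓ=5 → 11; ℓ=6 → 13; ℓ=7 → 15.
Total orbitals: 11 + 13 + 15 = 39.

39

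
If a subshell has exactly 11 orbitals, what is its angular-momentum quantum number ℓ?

ℓ = 5

2ℓ+1 = 11 gives ℓ = 5.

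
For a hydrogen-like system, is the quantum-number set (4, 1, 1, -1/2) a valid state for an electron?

n = 4 is a positive integer. ℓ = 1 satisfies 0 ≤ ℓ ≤ n−1 = 3. m_ℓ = 1 lies in the range −ℓ … +ℓ (here −1 … 1). m_s = -1/2 is one of ±1/2.
All four constraints are satisfied.

Yes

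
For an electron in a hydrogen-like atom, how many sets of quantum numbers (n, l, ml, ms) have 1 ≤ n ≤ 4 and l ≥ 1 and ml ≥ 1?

Per-shell orbital counts meeting the constraint:
n=2 → 1; n=3 → 3; n=4 → 6.
Orbitals: 1 + 3 + 6 = 10. Including both spin states (ms = ±1/2) gives 2 × 10 = 20 states.

20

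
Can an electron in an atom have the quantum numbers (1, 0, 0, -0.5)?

n = 1 is a positive integer. l = 0 satisfies 0 ≤ l ≤ n−1 = 0. ml = 0 lies in the range −l … +l (here 0). ms = -1/2 is one of ±1/2.
All four constraints are satisfied.

Yes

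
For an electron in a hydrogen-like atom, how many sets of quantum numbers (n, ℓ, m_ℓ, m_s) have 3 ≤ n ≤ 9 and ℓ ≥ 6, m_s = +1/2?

86

Per-shell orbital counts meeting the constraint:
n=7 → 13; n=8 → 28; n=9 → 45.
Orbitals: 13 + 28 + 45 = 86. With m_s fixed to +1/2 there is one state per orbital, so 86 states.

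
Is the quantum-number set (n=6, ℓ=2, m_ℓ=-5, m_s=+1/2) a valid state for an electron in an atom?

The magnetic quantum number must satisfy −ℓ ≤ m_ℓ ≤ ℓ. With ℓ = 2, m_ℓ can only be -2, -1, 0, 1, 2, so m_ℓ = -5 is forbidden.

No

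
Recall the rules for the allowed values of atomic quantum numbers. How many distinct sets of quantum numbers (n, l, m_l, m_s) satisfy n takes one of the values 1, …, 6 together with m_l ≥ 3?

Count contributing orbitals for each principal shell:
n=4 → 1; n=5 → 3; n=6 → 6.
Orbitals: 1 + 3 + 6 = 10. Including both spin states (m_s = ±1/2) gives 2 × 10 = 20 states.

20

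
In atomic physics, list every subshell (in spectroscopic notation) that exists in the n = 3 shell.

3s, 3p, 3d

For n = 3, ℓ runs from 0 to 2. In spectroscopic notation ℓ = 0,1,2,… ↔ s,p,d,f,g,h,i, so the subshells are 3s, 3p, 3d.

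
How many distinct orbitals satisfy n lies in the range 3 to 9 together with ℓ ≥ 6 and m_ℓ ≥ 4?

Go shell by shell, enumerating (ℓ, m_ℓ) with ℓ ≥ 6 and m_ℓ ≥ 4:
n=7 → 3; n=8 → 7; n=9 → 12.
Total orbitals: 3 + 7 + 12 = 22.

22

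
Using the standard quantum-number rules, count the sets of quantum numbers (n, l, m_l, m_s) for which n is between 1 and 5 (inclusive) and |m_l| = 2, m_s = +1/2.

12

Per-shell orbital counts meeting the constraint:
n=3 → 2; n=4 → 4; n=5 → 6.
Orbitals: 2 + 4 + 6 = 12. With m_s fixed to +1/2 there is one state per orbital, so 12 states.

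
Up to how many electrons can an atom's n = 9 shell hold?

162

A shell holds 2n² electrons: 2 × 9² = 2 × 81 = 162.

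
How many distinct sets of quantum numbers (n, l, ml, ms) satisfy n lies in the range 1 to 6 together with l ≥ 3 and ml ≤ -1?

Go shell by shell, enumerating (l, ml) with l ≥ 3 and ml ≤ -1:
n=4 → 3; n=5 → 7; n=6 → 12.
Orbitals: 3 + 7 + 12 = 22. Including both spin states (ms = ±1/2) gives 2 × 22 = 44 states.

44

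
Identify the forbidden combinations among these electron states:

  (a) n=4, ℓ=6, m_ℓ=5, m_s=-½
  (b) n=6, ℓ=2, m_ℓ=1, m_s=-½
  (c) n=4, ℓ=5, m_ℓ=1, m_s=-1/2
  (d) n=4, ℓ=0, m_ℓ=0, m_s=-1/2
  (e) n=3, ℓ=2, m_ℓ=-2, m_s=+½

(a) and (c)

(a) has ℓ = 6 ≥ n = 4, violating 0 ≤ ℓ ≤ n−1.
(c) has ℓ = 5 ≥ n = 4, violating 0 ≤ ℓ ≤ n−1.
The remaining sets (b), (d), (e) satisfy all four rules.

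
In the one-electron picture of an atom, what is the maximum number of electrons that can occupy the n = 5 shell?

50

A shell holds 2n² electrons: 2 × 5² = 2 × 25 = 50.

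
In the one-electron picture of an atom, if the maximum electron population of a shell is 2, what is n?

n = 1

2n² = 2 ⇒ n² = 1 ⇒ n = 1.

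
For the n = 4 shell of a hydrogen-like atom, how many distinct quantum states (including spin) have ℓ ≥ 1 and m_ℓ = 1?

6

Contributions: ℓ=1 → 1; ℓ=2 → 1; ℓ=3 → 1.
Orbitals: 1 + 1 + 1 = 3. Each orbital carries two spin states, so 3 × 2 = 6 states.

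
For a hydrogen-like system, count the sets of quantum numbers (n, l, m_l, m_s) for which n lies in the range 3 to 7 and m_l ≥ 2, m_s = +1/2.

35

Count contributing orbitals for each principal shell:
n=3 → 1; n=4 → 3; n=5 → 6; n=6 → 10; n=7 → 15.
Orbitals: 1 + 3 + 6 + 10 + 15 = 35. With m_s fixed to +1/2 there is one state per orbital, so 35 states.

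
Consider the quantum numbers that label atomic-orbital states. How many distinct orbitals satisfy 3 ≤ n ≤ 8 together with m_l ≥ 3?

Go shell by shell, enumerating (l, m_l) with m_l ≥ 3:
n=4 → 1; n=5 → 3; n=6 → 6; n=7 → 10; n=8 → 15.
Total orbitals: 1 + 3 + 6 + 10 + 15 = 35.

35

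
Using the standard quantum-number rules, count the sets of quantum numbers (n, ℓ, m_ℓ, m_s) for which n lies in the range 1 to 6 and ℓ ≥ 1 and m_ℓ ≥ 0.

100

Work shell by shell — for each n, count the (ℓ, m_ℓ) pairs that satisfy ℓ ≥ 1 and m_ℓ ≥ 0:
n=2 → 2; n=3 → 5; n=4 → 9; n=5 → 14; n=6 → 20.
Orbitals: 2 + 5 + 9 + 14 + 20 = 50. Including both spin states (m_s = ±1/2) gives 2 × 50 = 100 states.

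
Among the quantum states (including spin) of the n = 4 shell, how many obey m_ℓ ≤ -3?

For n = 4, ℓ ranges over 0 … 3.
Contributions: ℓ=3 → 1.
Orbitals: 1. Each orbital carries two spin states, so 1 × 2 = 2 states.

2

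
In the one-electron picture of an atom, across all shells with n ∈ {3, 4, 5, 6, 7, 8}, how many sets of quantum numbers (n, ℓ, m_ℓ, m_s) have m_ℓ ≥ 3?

Treat each shell separately and count matching orbitals:
n=4 → 1; n=5 → 3; n=6 → 6; n=7 → 10; n=8 → 15.
Orbitals: 1 + 3 + 6 + 10 + 15 = 35. Including both spin states (m_s = ±1/2) gives 2 × 35 = 70 states.

70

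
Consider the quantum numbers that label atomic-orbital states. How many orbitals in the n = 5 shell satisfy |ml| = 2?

Go through l = 0, …, 4 (the values permitted for n = 5).
The (l, ml) pairs meeting |ml| = 2 give: l=2 → 2; l=3 → 2; l=4 → 2.
Total orbitals: 2 + 2 + 2 = 6.

6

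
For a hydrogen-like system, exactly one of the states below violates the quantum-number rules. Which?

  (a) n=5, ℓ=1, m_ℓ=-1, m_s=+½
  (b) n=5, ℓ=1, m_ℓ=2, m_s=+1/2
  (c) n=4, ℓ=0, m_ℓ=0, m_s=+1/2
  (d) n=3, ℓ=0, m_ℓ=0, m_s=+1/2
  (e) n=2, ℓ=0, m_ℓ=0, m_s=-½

(b) has |m_ℓ| = 2 > ℓ = 1, violating −ℓ ≤ m_ℓ ≤ ℓ.
The remaining sets (a), (c), (d), (e) satisfy all four rules.

(b)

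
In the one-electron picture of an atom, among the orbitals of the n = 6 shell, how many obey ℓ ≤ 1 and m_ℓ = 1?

For n = 6, ℓ ranges over 0 … 5.
Orbitals with ℓ ≤ 1 and m_ℓ = 1, by ℓ: ℓ=1 → 1.
Total orbitals: 1.

1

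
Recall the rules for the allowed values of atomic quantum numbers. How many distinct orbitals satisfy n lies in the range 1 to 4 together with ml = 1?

Per-shell orbital counts meeting the constraint:
n=2 → 1; n=3 → 2; n=4 → 3.
Total orbitals: 1 + 2 + 3 = 6.

6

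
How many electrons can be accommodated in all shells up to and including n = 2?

10

Total orbitals = 1² + 2² = 5. Doubling for spin gives 10 electrons.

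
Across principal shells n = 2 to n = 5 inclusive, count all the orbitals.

Shell n has n² orbitals: 2²=4 + 3²=9 + 4²=16 + 5²=25 = 54 orbitals.

54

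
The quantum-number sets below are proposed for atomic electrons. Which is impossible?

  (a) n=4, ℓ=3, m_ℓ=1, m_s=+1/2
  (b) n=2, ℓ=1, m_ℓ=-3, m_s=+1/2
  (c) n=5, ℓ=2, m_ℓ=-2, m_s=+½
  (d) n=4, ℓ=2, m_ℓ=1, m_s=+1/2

(b)

(b) has |m_ℓ| = 3 > ℓ = 1, violating −ℓ ≤ m_ℓ ≤ ℓ.
The remaining sets (a), (c), (d) satisfy all four rules.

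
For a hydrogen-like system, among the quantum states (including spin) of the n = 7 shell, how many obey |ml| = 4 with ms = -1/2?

Orbitals with |ml| = 4, by l: l=4 → 2; l=5 → 2; l=6 → 2.
Orbitals: 2 + 2 + 2 = 6. With ms fixed to a single value there is one state per orbital, giving 6 states.

6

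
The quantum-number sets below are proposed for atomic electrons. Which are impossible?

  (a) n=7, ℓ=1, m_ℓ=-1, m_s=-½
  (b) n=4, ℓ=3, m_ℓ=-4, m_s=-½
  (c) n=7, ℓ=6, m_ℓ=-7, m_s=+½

(b) has |m_ℓ| = 4 > ℓ = 3, violating −ℓ ≤ m_ℓ ≤ ℓ.
(c) has |m_ℓ| = 7 > ℓ = 6, violating −ℓ ≤ m_ℓ ≤ ℓ.
The remaining set (a) satisfies all four rules.

(b) and (c)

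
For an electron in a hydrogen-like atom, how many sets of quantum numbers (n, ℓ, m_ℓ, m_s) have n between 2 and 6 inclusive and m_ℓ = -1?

30

Count contributing orbitals for each principal shell:
n=2 → 1; n=3 → 2; n=4 → 3; n=5 → 4; n=6 → 5.
Orbitals: 1 + 2 + 3 + 4 + 5 = 15. Including both spin states (m_s = ±1/2) gives 2 × 15 = 30 states.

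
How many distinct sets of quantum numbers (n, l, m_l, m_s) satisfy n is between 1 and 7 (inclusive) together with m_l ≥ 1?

Count contributing orbitals for each principal shell:
n=2 → 1; n=3 → 3; n=4 → 6; n=5 → 10; n=6 → 15; n=7 → 21.
Orbitals: 1 + 3 + 6 + 10 + 15 + 21 = 56. Including both spin states (m_s = ±1/2) gives 2 × 56 = 112 states.

112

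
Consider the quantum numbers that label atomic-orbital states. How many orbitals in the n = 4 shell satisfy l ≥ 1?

Go through l = 0, …, 3 (the values permitted for n = 4).
Contributions: l=1 → 3; l=2 → 5; l=3 → 7.
Total orbitals: 3 + 5 + 7 = 15.

15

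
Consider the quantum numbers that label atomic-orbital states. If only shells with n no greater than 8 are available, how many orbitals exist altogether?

Total orbitals = 1² + 2² + 3² + 4² + 5² + 6² + 7² + 8² = 204.

204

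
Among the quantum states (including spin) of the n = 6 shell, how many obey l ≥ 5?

The n = 6 shell has l = 0 through 5; check each.
The (l, ml) pairs meeting l ≥ 5 give: l=5 → 11.
Orbitals: 11. Each orbital carries two spin states, so 11 × 2 = 22 states.

22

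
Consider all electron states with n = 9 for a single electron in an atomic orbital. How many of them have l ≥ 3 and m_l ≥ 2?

For n = 9, l ranges over 0 … 8.
Orbitals with l ≥ 3 and m_l ≥ 2, by l: l=3 → 2; l=4 → 3; l=5 → 4; l=6 → 5; l=7 → 6; l=8 → 7.
Orbitals: 2 + 3 + 4 + 5 + 6 + 7 = 27. Each orbital carries two spin states, so 27 × 2 = 54 states.

54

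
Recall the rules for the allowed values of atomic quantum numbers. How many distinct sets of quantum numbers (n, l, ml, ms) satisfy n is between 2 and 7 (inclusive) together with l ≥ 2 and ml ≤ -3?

40

Go shell by shell, enumerating (l, ml) with l ≥ 2 and ml ≤ -3:
n=4 → 1; n=5 → 3; n=6 → 6; n=7 → 10.
Orbitals: 1 + 3 + 6 + 10 = 20. Including both spin states (ms = ±1/2) gives 2 × 20 = 40 states.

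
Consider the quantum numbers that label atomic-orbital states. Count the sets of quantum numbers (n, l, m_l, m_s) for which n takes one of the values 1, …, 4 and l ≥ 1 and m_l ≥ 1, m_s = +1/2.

10

For each n in the range, tally the orbitals obeying l ≥ 1 and m_l ≥ 1:
n=2 → 1; n=3 → 3; n=4 → 6.
Orbitals: 1 + 3 + 6 = 10. With m_s fixed to +1/2 there is one state per orbital, so 10 states.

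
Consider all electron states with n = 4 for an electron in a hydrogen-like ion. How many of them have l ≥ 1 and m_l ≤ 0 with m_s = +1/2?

9

Contributions: l=1 → 2; l=2 → 3; l=3 → 4.
Orbitals: 2 + 3 + 4 = 9. With m_s fixed to a single value there is one state per orbital, giving 9 states.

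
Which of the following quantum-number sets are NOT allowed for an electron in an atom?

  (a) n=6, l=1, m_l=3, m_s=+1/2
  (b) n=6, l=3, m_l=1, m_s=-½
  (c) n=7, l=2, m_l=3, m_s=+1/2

(a) and (c)

(a) has |m_l| = 3 > l = 1, violating −l ≤ m_l ≤ l.
(c) has |m_l| = 3 > l = 2, violating −l ≤ m_l ≤ l.
The remaining set (b) satisfies all four rules.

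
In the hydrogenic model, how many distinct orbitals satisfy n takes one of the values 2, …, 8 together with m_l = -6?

Count contributing orbitals for each principal shell:
n=7 → 1; n=8 → 2.
Total orbitals: 1 + 2 = 3.

3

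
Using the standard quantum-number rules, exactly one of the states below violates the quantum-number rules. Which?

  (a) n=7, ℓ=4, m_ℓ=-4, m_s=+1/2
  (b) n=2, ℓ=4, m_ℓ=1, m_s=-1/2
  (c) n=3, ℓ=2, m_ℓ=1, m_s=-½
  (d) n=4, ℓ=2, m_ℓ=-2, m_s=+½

(b)

(b) has ℓ = 4 ≥ n = 2, violating 0 ≤ ℓ ≤ n−1.
The remaining sets (a), (c), (d) satisfy all four rules.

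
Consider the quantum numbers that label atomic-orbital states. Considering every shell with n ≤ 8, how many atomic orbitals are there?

Total orbitals = 1² + 2² + 3² + 4² + 5² + 6² + 7² + 8² = 204.

204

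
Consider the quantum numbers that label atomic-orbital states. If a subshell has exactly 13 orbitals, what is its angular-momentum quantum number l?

l = 6

2l+1 = 13 gives l = 6.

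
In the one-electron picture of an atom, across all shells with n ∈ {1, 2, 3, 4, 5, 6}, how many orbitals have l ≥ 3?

50

Treat each shell separately and count matching orbitals:
n=4 → 7; n=5 → 16; n=6 → 27.
Total orbitals: 7 + 16 + 27 = 50.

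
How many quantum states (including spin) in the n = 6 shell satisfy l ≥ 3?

54

Per l-value: l=3 → 7; l=4 → 9; l=5 → 11.
Orbitals: 7 + 9 + 11 = 27. Each orbital carries two spin states, so 27 × 2 = 54 states.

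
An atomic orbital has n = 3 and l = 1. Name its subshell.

3p

l = 1 corresponds to the letter 'p', so the subshell is 3p.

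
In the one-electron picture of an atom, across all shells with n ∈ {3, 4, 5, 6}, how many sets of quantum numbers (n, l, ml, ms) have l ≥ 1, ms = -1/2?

82

Per-shell orbital counts meeting the constraint:
n=3 → 8; n=4 → 15; n=5 → 24; n=6 → 35.
Orbitals: 8 + 15 + 24 + 35 = 82. With ms fixed to -1/2 there is one state per orbital, so 82 states.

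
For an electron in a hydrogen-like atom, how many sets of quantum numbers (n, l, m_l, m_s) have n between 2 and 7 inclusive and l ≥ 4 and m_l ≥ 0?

Count contributing orbitals for each principal shell:
n=5 → 5; n=6 → 11; n=7 → 18.
Orbitals: 5 + 11 + 18 = 34. Including both spin states (m_s = ±1/2) gives 2 × 34 = 68 states.

68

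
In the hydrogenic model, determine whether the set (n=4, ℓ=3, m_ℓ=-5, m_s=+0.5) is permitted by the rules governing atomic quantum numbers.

No

The magnetic quantum number must satisfy −ℓ ≤ m_ℓ ≤ ℓ. With ℓ = 3, m_ℓ can only be -3, -2, -1, 0, 1, 2, 3, so m_ℓ = -5 is forbidden.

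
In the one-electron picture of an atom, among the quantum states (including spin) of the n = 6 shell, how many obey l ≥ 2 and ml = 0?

The (l, ml) pairs meeting l ≥ 2 and ml = 0 give: l=2 → 1; l=3 → 1; l=4 → 1; l=5 → 1.
Orbitals: 1 + 1 + 1 + 1 = 4. Each orbital carries two spin states, so 4 × 2 = 8 states.

8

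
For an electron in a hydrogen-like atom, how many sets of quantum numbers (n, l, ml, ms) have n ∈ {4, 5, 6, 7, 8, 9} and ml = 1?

Count contributing orbitals for each principal shell:
n=4 → 3; n=5 → 4; n=6 → 5; n=7 → 6; n=8 → 7; n=9 → 8.
Orbitals: 3 + 4 + 5 + 6 + 7 + 8 = 33. Including both spin states (ms = ±1/2) gives 2 × 33 = 66 states.

66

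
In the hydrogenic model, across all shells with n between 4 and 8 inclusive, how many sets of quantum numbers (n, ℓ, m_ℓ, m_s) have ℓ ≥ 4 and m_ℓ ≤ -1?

100

Count contributing orbitals for each principal shell:
n=5 → 4; n=6 → 9; n=7 → 15; n=8 → 22.
Orbitals: 4 + 9 + 15 + 22 = 50. Including both spin states (m_s = ±1/2) gives 2 × 50 = 100 states.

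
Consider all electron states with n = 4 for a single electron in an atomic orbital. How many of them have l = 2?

10

With n = 4 the allowed l are 0, 1, …, 3.
The (l, ml) pairs meeting l = 2 give: l=2 → 5.
Orbitals: 5. Each orbital carries two spin states, so 5 × 2 = 10 states.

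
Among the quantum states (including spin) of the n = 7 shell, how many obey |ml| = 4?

12

Contributions: l=4 → 2; l=5 → 2; l=6 → 2.
Orbitals: 2 + 2 + 2 = 6. Each orbital carries two spin states, so 6 × 2 = 12 states.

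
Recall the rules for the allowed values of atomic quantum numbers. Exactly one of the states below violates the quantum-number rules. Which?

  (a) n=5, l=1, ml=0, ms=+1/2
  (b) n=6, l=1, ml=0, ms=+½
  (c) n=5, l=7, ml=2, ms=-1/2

(c) has l = 7 ≥ n = 5, violating 0 ≤ l ≤ n−1.
The remaining sets (a), (b) satisfy all four rules.

(c)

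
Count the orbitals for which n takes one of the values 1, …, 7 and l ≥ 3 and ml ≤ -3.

20

For each n in the range, tally the orbitals obeying l ≥ 3 and ml ≤ -3:
n=4 → 1; n=5 → 3; n=6 → 6; n=7 → 10.
Total orbitals: 1 + 3 + 6 + 10 = 20.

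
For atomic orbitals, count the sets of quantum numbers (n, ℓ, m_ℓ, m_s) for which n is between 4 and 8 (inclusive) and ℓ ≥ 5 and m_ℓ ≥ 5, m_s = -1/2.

Work shell by shell — for each n, count the (ℓ, m_ℓ) pairs that satisfy ℓ ≥ 5 and m_ℓ ≥ 5:
n=6 → 1; n=7 → 3; n=8 → 6.
Orbitals: 1 + 3 + 6 = 10. With m_s fixed to -1/2 there is one state per orbital, so 10 states.

10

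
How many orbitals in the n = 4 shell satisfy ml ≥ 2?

3

For n = 4, l ranges over 0 … 3.
Orbitals with ml ≥ 2, by l: l=2 → 1; l=3 → 2.
Total orbitals: 1 + 2 = 3.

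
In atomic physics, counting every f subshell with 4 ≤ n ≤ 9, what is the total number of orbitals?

An f subshell (l = 3) exists for every n ≥ 4, so shells n = 4, 5, 6, 7, 8, 9 each contribute one — 6 subshells.
Since each f subshell has 2·3+1 = 7 orbitals, the total is 6 × 7 = 42.

42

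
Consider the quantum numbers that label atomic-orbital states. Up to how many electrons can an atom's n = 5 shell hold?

A shell holds 2n² electrons: 2 × 5² = 2 × 25 = 50.

50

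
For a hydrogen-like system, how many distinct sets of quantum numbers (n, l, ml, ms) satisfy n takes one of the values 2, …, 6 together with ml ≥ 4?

Per-shell orbital counts meeting the constraint:
n=5 → 1; n=6 → 3.
Orbitals: 1 + 3 = 4. Including both spin states (ms = ±1/2) gives 2 × 4 = 8 states.

8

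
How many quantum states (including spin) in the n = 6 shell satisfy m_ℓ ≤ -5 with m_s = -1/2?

1

The n = 6 shell has ℓ = 0 through 5; check each.
Contributions: ℓ=5 → 1.
Orbitals: 1. With m_s fixed to a single value there is one state per orbital, giving 1 state.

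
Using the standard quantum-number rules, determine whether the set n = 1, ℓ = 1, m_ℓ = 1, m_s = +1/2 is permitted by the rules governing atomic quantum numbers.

No

The orbital quantum number must satisfy 0 ≤ ℓ ≤ n−1. With n = 1 the allowed ℓ values are 0, so ℓ = 1 is out of range.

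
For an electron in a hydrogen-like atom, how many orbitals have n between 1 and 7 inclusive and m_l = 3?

Count contributing orbitals for each principal shell:
n=4 → 1; n=5 → 2; n=6 → 3; n=7 → 4.
Total orbitals: 1 + 2 + 3 + 4 = 10.

10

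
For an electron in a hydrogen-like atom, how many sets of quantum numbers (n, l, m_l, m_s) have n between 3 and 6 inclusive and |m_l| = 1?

Go shell by shell, enumerating (l, m_l) with |m_l| = 1:
n=3 → 4; n=4 → 6; n=5 → 8; n=6 → 10.
Orbitals: 4 + 6 + 8 + 10 = 28. Including both spin states (m_s = ±1/2) gives 2 × 28 = 56 states.

56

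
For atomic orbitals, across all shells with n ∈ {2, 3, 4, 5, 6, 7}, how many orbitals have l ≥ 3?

90

Work shell by shell — for each n, count the (l, m_l) pairs that satisfy l ≥ 3:
n=4 → 7; n=5 → 16; n=6 → 27; n=7 → 40.
Total orbitals: 7 + 16 + 27 + 40 = 90.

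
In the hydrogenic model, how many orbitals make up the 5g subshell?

9

A subshell has 2ℓ+1 orbitals; with ℓ = 4, that's 9.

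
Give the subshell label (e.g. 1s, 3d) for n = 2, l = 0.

l = 0 corresponds to the letter 's', so the subshell is 2s.

2s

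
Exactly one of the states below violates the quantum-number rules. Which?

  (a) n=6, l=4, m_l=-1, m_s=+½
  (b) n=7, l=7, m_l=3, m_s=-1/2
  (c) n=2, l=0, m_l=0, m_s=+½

(b) has l = 7 ≥ n = 7, violating 0 ≤ l ≤ n−1.
The remaining sets (a), (c) satisfy all four rules.

(b)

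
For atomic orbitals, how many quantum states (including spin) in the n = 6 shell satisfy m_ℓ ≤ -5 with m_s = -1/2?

1

For n = 6, ℓ ranges over 0 … 5.
Contributions: ℓ=5 → 1.
Orbitals: 1. With m_s fixed to a single value there is one state per orbital, giving 1 state.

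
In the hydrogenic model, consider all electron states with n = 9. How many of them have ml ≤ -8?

2

For n = 9, l ranges over 0 … 8.
Orbitals with ml ≤ -8, by l: l=8 → 1.
Orbitals: 1. Each orbital carries two spin states, so 1 × 2 = 2 states.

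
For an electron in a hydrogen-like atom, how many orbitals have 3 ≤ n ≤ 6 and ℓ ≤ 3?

57

Go shell by shell, enumerating (ℓ, m_ℓ) with ℓ ≤ 3:
n=3 → 9; n=4 → 16; n=5 → 16; n=6 → 16.
Total orbitals: 9 + 16 + 16 + 16 = 57.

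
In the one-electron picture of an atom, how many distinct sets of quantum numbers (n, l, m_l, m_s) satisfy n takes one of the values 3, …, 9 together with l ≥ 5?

260

Work shell by shell — for each n, count the (l, m_l) pairs that satisfy l ≥ 5:
n=6 → 11; n=7 → 24; n=8 → 39; n=9 → 56.
Orbitals: 11 + 24 + 39 + 56 = 130. Including both spin states (m_s = ±1/2) gives 2 × 130 = 260 states.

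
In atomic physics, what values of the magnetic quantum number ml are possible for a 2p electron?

-1, 0, 1

The 2p subshell has l = 1, and ml takes every integer from −l to +l. With l = 1 that gives the 3 values -1, 0, 1.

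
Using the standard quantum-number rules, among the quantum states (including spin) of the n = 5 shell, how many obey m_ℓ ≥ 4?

The (ℓ, m_ℓ) pairs meeting m_ℓ ≥ 4 give: ℓ=4 → 1.
Orbitals: 1. Each orbital carries two spin states, so 1 × 2 = 2 states.

2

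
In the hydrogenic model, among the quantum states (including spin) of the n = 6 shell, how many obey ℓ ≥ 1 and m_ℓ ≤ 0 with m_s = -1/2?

20

For n = 6, ℓ ranges over 0 … 5.
The (ℓ, m_ℓ) pairs meeting ℓ ≥ 1 and m_ℓ ≤ 0 give: ℓ=1 → 2; ℓ=2 → 3; ℓ=3 → 4; ℓ=4 → 5; ℓ=5 → 6.
Orbitals: 2 + 3 + 4 + 5 + 6 = 20. With m_s fixed to a single value there is one state per orbital, giving 20 states.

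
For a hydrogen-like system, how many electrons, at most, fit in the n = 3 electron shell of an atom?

A shell holds 2n² electrons: 2 × 3² = 2 × 9 = 18.

18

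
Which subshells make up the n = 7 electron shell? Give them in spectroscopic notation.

For n = 7, l runs from 0 to 6. In spectroscopic notation l = 0,1,2,… ↔ s,p,d,f,g,h,i, so the subshells are 7s, 7p, 7d, 7f, 7g, 7h, 7i.

7s, 7p, 7d, 7f, 7g, 7h, 7i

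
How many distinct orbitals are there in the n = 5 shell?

25

The n = 5 shell contains n² = 5² = 25 orbitals.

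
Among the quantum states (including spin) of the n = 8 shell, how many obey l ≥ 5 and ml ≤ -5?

Go through l = 0, …, 7 (the values permitted for n = 8).
Contributions: l=5 → 1; l=6 → 2; l=7 → 3.
Orbitals: 1 + 2 + 3 = 6. Each orbital carries two spin states, so 6 × 2 = 12 states.

12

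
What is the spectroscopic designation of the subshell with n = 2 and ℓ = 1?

2p

ℓ = 1 corresponds to the letter 'p', so the subshell is 2p.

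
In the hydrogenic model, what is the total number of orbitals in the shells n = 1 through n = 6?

91

Shell n has n² orbitals: 1²=1 + 2²=4 + 3²=9 + 4²=16 + 5²=25 + 6²=36 = 91 orbitals.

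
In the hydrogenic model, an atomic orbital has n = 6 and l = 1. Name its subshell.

l = 1 corresponds to the letter 'p', so the subshell is 6p.

6p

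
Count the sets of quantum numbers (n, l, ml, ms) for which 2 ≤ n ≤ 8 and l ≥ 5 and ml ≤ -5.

Treat each shell separately and count matching orbitals:
n=6 → 1; n=7 → 3; n=8 → 6.
Orbitals: 1 + 3 + 6 = 10. Including both spin states (ms = ±1/2) gives 2 × 10 = 20 states.

20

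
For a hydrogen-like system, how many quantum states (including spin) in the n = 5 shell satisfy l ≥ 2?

For n = 5, l ranges over 0 … 4.
The (l, m_l) pairs meeting l ≥ 2 give: l=2 → 5; l=3 → 7; l=4 → 9.
Orbitals: 5 + 7 + 9 = 21. Each orbital carries two spin states, so 21 × 2 = 42 states.

42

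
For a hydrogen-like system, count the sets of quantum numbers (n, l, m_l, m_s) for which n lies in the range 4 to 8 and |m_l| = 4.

40

Count contributing orbitals for each principal shell:
n=5 → 2; n=6 → 4; n=7 → 6; n=8 → 8.
Orbitals: 2 + 4 + 6 + 8 = 20. Including both spin states (m_s = ±1/2) gives 2 × 20 = 40 states.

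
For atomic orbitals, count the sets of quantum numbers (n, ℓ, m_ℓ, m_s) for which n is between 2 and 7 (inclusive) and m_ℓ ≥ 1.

For each n in the range, tally the orbitals obeying m_ℓ ≥ 1:
n=2 → 1; n=3 → 3; n=4 → 6; n=5 → 10; n=6 → 15; n=7 → 21.
Orbitals: 1 + 3 + 6 + 10 + 15 + 21 = 56. Including both spin states (m_s = ±1/2) gives 2 × 56 = 112 states.

112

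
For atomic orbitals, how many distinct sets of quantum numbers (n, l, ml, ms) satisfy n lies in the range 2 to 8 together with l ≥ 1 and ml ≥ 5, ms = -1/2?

10

For each n in the range, tally the orbitals obeying l ≥ 1 and ml ≥ 5:
n=6 → 1; n=7 → 3; n=8 → 6.
Orbitals: 1 + 3 + 6 = 10. With ms fixed to -1/2 there is one state per orbital, so 10 states.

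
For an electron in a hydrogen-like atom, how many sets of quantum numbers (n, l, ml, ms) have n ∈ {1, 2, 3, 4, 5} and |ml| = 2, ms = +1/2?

12

Per-shell orbital counts meeting the constraint:
n=3 → 2; n=4 → 4; n=5 → 6.
Orbitals: 2 + 4 + 6 = 12. With ms fixed to +1/2 there is one state per orbital, so 12 states.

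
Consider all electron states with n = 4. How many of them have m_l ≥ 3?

The n = 4 shell has l = 0 through 3; check each.
Contributions: l=3 → 1.
Orbitals: 1. Each orbital carries two spin states, so 1 × 2 = 2 states.

2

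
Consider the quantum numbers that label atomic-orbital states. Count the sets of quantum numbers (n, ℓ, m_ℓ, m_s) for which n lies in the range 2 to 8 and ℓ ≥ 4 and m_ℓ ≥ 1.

Work shell by shell — for each n, count the (ℓ, m_ℓ) pairs that satisfy ℓ ≥ 4 and m_ℓ ≥ 1:
n=5 → 4; n=6 → 9; n=7 → 15; n=8 → 22.
Orbitals: 4 + 9 + 15 + 22 = 50. Including both spin states (m_s = ±1/2) gives 2 × 50 = 100 states.

100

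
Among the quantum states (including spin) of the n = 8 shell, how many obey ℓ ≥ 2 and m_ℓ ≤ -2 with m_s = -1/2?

For n = 8, ℓ ranges over 0 … 7.
Per ℓ-value: ℓ=2 → 1; ℓ=3 → 2; ℓ=4 → 3; ℓ=5 → 4; ℓ=6 → 5; ℓ=7 → 6.
Orbitals: 1 + 2 + 3 + 4 + 5 + 6 = 21. With m_s fixed to a single value there is one state per orbital, giving 21 states.

21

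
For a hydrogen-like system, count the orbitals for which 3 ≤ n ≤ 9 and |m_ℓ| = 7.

6

Go shell by shell, enumerating (ℓ, m_ℓ) with |m_ℓ| = 7:
n=8 → 2; n=9 → 4.
Total orbitals: 2 + 4 = 6.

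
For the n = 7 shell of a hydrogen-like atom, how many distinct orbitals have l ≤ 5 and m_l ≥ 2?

Per l-value: l=2 → 1; l=3 → 2; l=4 → 3; l=5 → 4.
Total orbitals: 1 + 2 + 3 + 4 = 10.

10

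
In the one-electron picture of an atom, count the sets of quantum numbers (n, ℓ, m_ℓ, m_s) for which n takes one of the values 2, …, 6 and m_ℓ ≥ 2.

Go shell by shell, enumerating (ℓ, m_ℓ) with m_ℓ ≥ 2:
n=3 → 1; n=4 → 3; n=5 → 6; n=6 → 10.
Orbitals: 1 + 3 + 6 + 10 = 20. Including both spin states (m_s = ±1/2) gives 2 × 20 = 40 states.

40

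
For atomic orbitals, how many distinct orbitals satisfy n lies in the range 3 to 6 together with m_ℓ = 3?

6

Work shell by shell — for each n, count the (ℓ, m_ℓ) pairs that satisfy m_ℓ = 3:
n=4 → 1; n=5 → 2; n=6 → 3.
Total orbitals: 1 + 2 + 3 = 6.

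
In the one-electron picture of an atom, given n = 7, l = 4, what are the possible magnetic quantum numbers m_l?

-4, -3, -2, -1, 0, 1, 2, 3, 4

m_l takes every integer from −l to +l. With l = 4 that gives the 9 values -4, -3, -2, -1, 0, 1, 2, 3, 4.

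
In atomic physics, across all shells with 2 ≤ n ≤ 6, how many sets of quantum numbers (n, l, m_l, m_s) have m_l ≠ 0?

140

Per-shell orbital counts meeting the constraint:
n=2 → 2; n=3 → 6; n=4 → 12; n=5 → 20; n=6 → 30.
Orbitals: 2 + 6 + 12 + 20 + 30 = 70. Including both spin states (m_s = ±1/2) gives 2 × 70 = 140 states.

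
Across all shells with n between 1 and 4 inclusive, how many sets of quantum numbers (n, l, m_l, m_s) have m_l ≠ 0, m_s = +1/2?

20

Treat each shell separately and count matching orbitals:
n=2 → 2; n=3 → 6; n=4 → 12.
Orbitals: 2 + 6 + 12 = 20. With m_s fixed to +1/2 there is one state per orbital, so 20 states.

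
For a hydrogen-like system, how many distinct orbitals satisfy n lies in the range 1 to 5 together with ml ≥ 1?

Go shell by shell, enumerating (l, ml) with ml ≥ 1:
n=2 → 1; n=3 → 3; n=4 → 6; n=5 → 10.
Total orbitals: 1 + 3 + 6 + 10 = 20.

20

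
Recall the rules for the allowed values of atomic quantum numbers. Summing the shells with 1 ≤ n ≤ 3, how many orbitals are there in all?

Shell n has n² orbitals: 1²=1 + 2²=4 + 3²=9 = 14 orbitals.

14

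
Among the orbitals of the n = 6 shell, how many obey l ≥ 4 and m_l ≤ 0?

With n = 6 the allowed l are 0, 1, …, 5.
Orbitals with l ≥ 4 and m_l ≤ 0, by l: l=4 → 5; l=5 → 6.
Total orbitals: 5 + 6 = 11.

11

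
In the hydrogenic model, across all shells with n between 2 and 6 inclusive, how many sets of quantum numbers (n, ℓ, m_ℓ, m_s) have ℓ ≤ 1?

Go shell by shell, enumerating (ℓ, m_ℓ) with ℓ ≤ 1:
n=2 → 4; n=3 → 4; n=4 → 4; n=5 → 4; n=6 → 4.
Orbitals: 4 + 4 + 4 + 4 + 4 = 20. Including both spin states (m_s = ±1/2) gives 2 × 20 = 40 states.

40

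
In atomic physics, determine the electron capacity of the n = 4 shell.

A shell holds 2n² electrons: 2 × 4² = 2 × 16 = 32.

32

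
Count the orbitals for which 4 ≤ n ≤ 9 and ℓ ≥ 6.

86

Treat each shell separately and count matching orbitals:
n=7 → 13; n=8 → 28; n=9 → 45.
Total orbitals: 13 + 28 + 45 = 86.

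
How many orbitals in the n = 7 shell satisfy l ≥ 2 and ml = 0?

The n = 7 shell has l = 0 through 6; check each.
The (l, ml) pairs meeting l ≥ 2 and ml = 0 give: l=2 → 1; l=3 → 1; l=4 → 1; l=5 → 1; l=6 → 1.
Total orbitals: 1 + 1 + 1 + 1 + 1 = 5.

5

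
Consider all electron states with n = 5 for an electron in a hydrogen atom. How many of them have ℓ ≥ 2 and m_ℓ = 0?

6

With n = 5 the allowed ℓ are 0, 1, …, 4.
The (ℓ, m_ℓ) pairs meeting ℓ ≥ 2 and m_ℓ = 0 give: ℓ=2 → 1; ℓ=3 → 1; ℓ=4 → 1.
Orbitals: 1 + 1 + 1 = 3. Each orbital carries two spin states, so 3 × 2 = 6 states.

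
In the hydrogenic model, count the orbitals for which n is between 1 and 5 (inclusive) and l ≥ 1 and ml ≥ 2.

10

Treat each shell separately and count matching orbitals:
n=3 → 1; n=4 → 3; n=5 → 6.
Total orbitals: 1 + 3 + 6 = 10.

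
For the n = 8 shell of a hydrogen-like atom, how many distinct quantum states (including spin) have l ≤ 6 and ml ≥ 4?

12

Go through l = 0, …, 7 (the values permitted for n = 8).
The (l, ml) pairs meeting l ≤ 6 and ml ≥ 4 give: l=4 → 1; l=5 → 2; l=6 → 3.
Orbitals: 1 + 2 + 3 = 6. Each orbital carries two spin states, so 6 × 2 = 12 states.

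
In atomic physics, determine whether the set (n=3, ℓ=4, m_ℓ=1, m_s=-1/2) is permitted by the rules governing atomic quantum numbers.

The orbital quantum number must satisfy 0 ≤ ℓ ≤ n−1. With n = 3 the allowed ℓ values are 0, 1, 2, so ℓ = 4 is out of range.

Invalid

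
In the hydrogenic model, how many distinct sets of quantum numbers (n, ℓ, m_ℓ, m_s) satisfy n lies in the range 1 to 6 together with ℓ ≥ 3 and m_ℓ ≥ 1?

44

Per-shell orbital counts meeting the constraint:
n=4 → 3; n=5 → 7; n=6 → 12.
Orbitals: 3 + 7 + 12 = 22. Including both spin states (m_s = ±1/2) gives 2 × 22 = 44 states.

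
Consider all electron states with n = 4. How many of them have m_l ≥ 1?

With n = 4 the allowed l are 0, 1, …, 3.
Contributions: l=1 → 1; l=2 → 2; l=3 → 3.
Orbitals: 1 + 2 + 3 = 6. Each orbital carries two spin states, so 6 × 2 = 12 states.

12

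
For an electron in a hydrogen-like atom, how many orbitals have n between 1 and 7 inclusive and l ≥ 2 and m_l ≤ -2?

35

Work shell by shell — for each n, count the (l, m_l) pairs that satisfy l ≥ 2 and m_l ≤ -2:
n=3 → 1; n=4 → 3; n=5 → 6; n=6 → 10; n=7 → 15.
Total orbitals: 1 + 3 + 6 + 10 + 15 = 35.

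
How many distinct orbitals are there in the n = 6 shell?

The n = 6 shell contains n² = 6² = 36 orbitals.

36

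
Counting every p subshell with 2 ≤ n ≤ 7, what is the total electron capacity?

36

A p subshell (ℓ = 1) exists for every n ≥ 2, so shells n = 2, 3, 4, 5, 6, 7 each contribute one — 6 subshells.
Since each p subshell holds 2(2·1+1) = 6 electrons, the total is 6 × 6 = 36.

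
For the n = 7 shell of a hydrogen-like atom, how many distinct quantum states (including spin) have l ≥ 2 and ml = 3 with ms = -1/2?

For n = 7, l ranges over 0 … 6.
The (l, ml) pairs meeting l ≥ 2 and ml = 3 give: l=3 → 1; l=4 → 1; l=5 → 1; l=6 → 1.
Orbitals: 1 + 1 + 1 + 1 = 4. With ms fixed to a single value there is one state per orbital, giving 4 states.

4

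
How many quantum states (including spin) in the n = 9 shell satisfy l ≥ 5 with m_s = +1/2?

56

Go through l = 0, …, 8 (the values permitted for n = 9).
Orbitals with l ≥ 5, by l: l=5 → 11; l=6 → 13; l=7 → 15; l=8 → 17.
Orbitals: 11 + 13 + 15 + 17 = 56. With m_s fixed to a single value there is one state per orbital, giving 56 states.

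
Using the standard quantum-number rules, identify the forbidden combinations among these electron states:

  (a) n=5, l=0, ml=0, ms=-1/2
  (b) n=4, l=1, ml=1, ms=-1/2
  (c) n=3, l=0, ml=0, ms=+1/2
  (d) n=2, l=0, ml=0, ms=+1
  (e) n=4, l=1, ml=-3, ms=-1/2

(d) has ms = +1, but an electron's spin must be ±1/2.
(e) has |ml| = 3 > l = 1, violating −l ≤ ml ≤ l.
The remaining sets (a), (b), (c) satisfy all four rules.

(d) and (e)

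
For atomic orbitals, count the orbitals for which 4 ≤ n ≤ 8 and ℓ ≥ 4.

Work shell by shell — for each n, count the (ℓ, m_ℓ) pairs that satisfy ℓ ≥ 4:
n=5 → 9; n=6 → 20; n=7 → 33; n=8 → 48.
Total orbitals: 9 + 20 + 33 + 48 = 110.

110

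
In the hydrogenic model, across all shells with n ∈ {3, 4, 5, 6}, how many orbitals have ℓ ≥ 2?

70

Work shell by shell — for each n, count the (ℓ, m_ℓ) pairs that satisfy ℓ ≥ 2:
n=3 → 5; n=4 → 12; n=5 → 21; n=6 → 32.
Total orbitals: 5 + 12 + 21 + 32 = 70.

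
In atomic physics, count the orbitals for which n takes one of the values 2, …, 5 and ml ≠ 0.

Go shell by shell, enumerating (l, ml) with ml ≠ 0:
n=2 → 2; n=3 → 6; n=4 → 12; n=5 → 20.
Total orbitals: 2 + 6 + 12 + 20 = 40.

40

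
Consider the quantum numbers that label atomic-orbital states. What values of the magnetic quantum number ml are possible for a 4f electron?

-3, -2, -1, 0, 1, 2, 3

The 4f subshell has l = 3, and ml takes every integer from −l to +l. With l = 3 that gives the 7 values -3, -2, -1, 0, 1, 2, 3.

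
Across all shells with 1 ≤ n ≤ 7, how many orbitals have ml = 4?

Go shell by shell, enumerating (l, ml) with ml = 4:
n=5 → 1; n=6 → 2; n=7 → 3.
Total orbitals: 1 + 2 + 3 = 6.

6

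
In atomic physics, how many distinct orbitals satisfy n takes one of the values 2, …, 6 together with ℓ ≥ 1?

85

Go shell by shell, enumerating (ℓ, m_ℓ) with ℓ ≥ 1:
n=2 → 3; n=3 → 8; n=4 → 15; n=5 → 24; n=6 → 35.
Total orbitals: 3 + 8 + 15 + 24 + 35 = 85.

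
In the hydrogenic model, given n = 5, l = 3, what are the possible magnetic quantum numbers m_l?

m_l takes every integer from −l to +l. With l = 3 that gives the 7 values -3, -2, -1, 0, 1, 2, 3.

-3, -2, -1, 0, 1, 2, 3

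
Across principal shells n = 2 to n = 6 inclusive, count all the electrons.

180

Shell n has n² orbitals: 2²=4 + 3²=9 + 4²=16 + 5²=25 + 6²=36 = 90 orbitals.
Two spin states per orbital: 2 × 90 = 180 electrons.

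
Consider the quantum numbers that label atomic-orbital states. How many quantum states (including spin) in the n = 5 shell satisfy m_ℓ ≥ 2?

12

The n = 5 shell has ℓ = 0 through 4; check each.
The (ℓ, m_ℓ) pairs meeting m_ℓ ≥ 2 give: ℓ=2 → 1; ℓ=3 → 2; ℓ=4 → 3.
Orbitals: 1 + 2 + 3 = 6. Each orbital carries two spin states, so 6 × 2 = 12 states.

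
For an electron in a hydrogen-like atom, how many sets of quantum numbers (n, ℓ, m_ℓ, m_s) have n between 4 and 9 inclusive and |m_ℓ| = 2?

Per-shell orbital counts meeting the constraint:
n=4 → 4; n=5 → 6; n=6 → 8; n=7 → 10; n=8 → 12; n=9 → 14.
Orbitals: 4 + 6 + 8 + 10 + 12 + 14 = 54. Including both spin states (m_s = ±1/2) gives 2 × 54 = 108 states.

108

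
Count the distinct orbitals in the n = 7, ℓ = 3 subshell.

A subshell has 2ℓ+1 orbitals; with ℓ = 3, that's 7.

7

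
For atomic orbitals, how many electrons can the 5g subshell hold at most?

18

A subshell with l = 4 has 2l+1 = 9 orbitals, each holding 2 electrons (spin ±1/2), so 9 × 2 = 18.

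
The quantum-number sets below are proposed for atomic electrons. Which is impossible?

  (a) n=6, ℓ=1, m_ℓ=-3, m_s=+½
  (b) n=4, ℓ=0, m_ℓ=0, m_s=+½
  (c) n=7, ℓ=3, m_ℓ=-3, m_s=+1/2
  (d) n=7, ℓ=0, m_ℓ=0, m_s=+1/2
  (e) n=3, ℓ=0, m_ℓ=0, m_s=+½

(a) has |m_ℓ| = 3 > ℓ = 1, violating −ℓ ≤ m_ℓ ≤ ℓ.
The remaining sets (b), (c), (d), (e) satisfy all four rules.

(a)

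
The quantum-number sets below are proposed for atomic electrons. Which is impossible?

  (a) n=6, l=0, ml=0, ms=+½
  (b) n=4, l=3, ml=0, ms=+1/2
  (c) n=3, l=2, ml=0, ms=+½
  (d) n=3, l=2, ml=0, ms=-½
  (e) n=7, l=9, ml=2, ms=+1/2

(e)

(e) has l = 9 ≥ n = 7, violating 0 ≤ l ≤ n−1.
The remaining sets (a), (b), (c), (d) satisfy all four rules.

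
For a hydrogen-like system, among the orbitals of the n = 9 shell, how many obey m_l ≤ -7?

3

With n = 9 the allowed l are 0, 1, …, 8.
Contributions: l=7 → 1; l=8 → 2.
Total orbitals: 1 + 2 = 3.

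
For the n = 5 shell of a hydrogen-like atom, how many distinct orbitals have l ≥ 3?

16

The n = 5 shell has l = 0 through 4; check each.
Contributions: l=3 → 7; l=4 → 9.
Total orbitals: 7 + 9 = 16.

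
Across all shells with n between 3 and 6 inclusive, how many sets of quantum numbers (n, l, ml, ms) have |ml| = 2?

Treat each shell separately and count matching orbitals:
n=3 → 2; n=4 → 4; n=5 → 6; n=6 → 8.
Orbitals: 2 + 4 + 6 + 8 = 20. Including both spin states (ms = ±1/2) gives 2 × 20 = 40 states.

40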